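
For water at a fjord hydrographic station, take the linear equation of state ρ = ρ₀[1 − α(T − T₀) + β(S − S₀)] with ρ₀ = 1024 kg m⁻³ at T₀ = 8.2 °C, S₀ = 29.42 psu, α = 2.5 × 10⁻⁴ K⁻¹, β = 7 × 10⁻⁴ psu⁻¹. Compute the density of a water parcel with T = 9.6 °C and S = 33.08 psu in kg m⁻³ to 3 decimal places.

1026.265 kg m⁻³

T − T₀ = +1.4 K, S − S₀ = +3.66 psu.
Bracket = 1 − α·(+1.4) + β·(+3.66) = 1 + (2.212 × 10⁻³) = 1.0022120.
ρ = 1024 × 1.0022120 = 1026.265 kg m⁻³.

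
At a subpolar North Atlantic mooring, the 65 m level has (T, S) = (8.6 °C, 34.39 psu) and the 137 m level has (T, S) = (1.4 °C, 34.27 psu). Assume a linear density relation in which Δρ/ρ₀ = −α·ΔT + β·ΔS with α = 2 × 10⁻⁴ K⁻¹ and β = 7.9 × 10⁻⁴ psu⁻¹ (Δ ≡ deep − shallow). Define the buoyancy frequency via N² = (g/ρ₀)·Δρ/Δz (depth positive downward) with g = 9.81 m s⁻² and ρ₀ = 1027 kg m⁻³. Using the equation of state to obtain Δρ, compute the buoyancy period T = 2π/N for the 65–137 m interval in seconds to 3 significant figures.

464 s

ΔT = -7.2 K, ΔS = -0.12 psu (deep − shallow).
Δρ/ρ₀ = −αΔT + βΔS = 1.44 × 10⁻³ − 9.48 × 10⁻⁵ = 1.3452 × 10⁻³, so Δρ ≈ 1.382 kg m⁻³.
N² = (g/ρ₀)·Δρ/Δz = g·(Δρ/ρ₀)/Δz = 9.81 × 1.3452 × 10⁻³ / 72 = 1.8328 × 10⁻⁴ s⁻².
N = √(1.8328 × 10⁻⁴) = 0.013538 rad s⁻¹ → T = 2π/N = 464.11 s ≈ 464 s.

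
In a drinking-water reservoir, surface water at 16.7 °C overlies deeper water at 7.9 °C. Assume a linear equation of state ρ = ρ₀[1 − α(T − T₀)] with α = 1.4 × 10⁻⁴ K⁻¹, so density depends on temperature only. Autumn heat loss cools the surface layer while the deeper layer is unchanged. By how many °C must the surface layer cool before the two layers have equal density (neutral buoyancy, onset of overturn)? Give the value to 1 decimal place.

With temperature the only control, equal density requires T_surf′ = T_deep.
T_surf′ = 7.9 °C.
Cooling required: 16.7 − 7.9 = 8.8 °C.

8.8 °C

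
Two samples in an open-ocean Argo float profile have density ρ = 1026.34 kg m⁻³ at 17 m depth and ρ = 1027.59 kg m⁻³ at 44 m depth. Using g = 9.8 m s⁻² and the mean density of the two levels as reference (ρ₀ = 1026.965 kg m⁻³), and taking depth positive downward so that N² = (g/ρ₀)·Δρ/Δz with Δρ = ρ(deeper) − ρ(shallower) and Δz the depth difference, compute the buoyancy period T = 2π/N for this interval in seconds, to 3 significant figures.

299 s

Δρ = 1027.59 − 1026.34 = 1.25 kg m⁻³ over Δz = 44 − 17 = 27 m.
N² = (9.8/1026.965) × (1.25/27) = 4.4179 × 10⁻⁴ s⁻².
N = √(4.4179 × 10⁻⁴) = 0.021019 rad s⁻¹, so T = 2π/N = 298.93 s ≈ 299 s.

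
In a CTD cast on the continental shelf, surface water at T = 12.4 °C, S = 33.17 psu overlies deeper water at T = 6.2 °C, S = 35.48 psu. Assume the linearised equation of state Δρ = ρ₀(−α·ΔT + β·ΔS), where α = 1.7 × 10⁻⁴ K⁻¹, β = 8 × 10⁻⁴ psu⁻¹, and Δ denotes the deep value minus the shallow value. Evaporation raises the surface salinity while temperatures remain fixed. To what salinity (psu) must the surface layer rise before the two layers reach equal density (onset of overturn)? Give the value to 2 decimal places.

Neutral buoyancy requires −α(T_deep − T_surf) + β(S_deep − S_surf′) = 0.
S_surf′ = S_deep − (α/β)·ΔT = 35.48 − (1.7 × 10⁻⁴/8 × 10⁻⁴)·(-6.2) = 36.7975 psu.
Increase required: 36.7975 − 33.17 = 3.6275 psu.

36.80 psu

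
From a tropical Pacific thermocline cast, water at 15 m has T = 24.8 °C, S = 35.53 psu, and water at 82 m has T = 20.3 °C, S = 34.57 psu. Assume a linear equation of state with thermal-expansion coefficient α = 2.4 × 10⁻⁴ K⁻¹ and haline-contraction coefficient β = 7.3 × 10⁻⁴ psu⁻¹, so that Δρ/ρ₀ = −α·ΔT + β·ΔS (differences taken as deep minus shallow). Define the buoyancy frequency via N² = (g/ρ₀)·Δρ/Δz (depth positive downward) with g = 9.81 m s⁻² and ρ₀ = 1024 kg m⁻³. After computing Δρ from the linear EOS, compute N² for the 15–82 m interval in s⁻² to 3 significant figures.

ΔT = -4.5 K, ΔS = -0.96 psu (deep − shallow).
Δρ/ρ₀ = −αΔT + βΔS = 1.08 × 10⁻³ − 7.008 × 10⁻⁴ = 3.792 × 10⁻⁴, so Δρ ≈ 0.3883 kg m⁻³.
N² = (g/ρ₀)·Δρ/Δz = g·(Δρ/ρ₀)/Δz = 9.81 × 3.792 × 10⁻⁴ / 67 = 5.5522 × 10⁻⁵ s⁻² ≈ 5.55 × 10⁻⁵ s⁻².

5.55 × 10⁻⁵ s⁻²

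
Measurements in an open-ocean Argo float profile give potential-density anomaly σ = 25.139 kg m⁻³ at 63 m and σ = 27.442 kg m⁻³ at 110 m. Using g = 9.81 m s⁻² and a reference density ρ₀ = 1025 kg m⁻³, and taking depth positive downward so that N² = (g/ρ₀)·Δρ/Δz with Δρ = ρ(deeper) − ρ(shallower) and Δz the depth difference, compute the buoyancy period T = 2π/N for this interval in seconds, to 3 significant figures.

290 s

Δρ = 1027.442 − 1025.139 = 2.303 kg m⁻³ over Δz = 110 − 63 = 47 m.
N² = (9.81/1025) × (2.303/47) = 4.6897 × 10⁻⁴ s⁻².
N = √(4.6897 × 10⁻⁴) = 0.021656 rad s⁻¹, so T = 2π/N = 290.14 s ≈ 290 s.
N² > 0, so the interval is statically stable.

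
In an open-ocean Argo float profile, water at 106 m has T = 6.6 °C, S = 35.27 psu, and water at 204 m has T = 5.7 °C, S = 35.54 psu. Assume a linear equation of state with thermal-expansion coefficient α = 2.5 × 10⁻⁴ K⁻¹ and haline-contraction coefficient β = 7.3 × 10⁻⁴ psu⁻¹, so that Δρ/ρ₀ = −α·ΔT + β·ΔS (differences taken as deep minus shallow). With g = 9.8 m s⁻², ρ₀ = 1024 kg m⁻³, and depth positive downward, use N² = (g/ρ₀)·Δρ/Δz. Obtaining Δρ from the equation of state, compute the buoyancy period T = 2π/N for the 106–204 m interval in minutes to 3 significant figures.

ΔT = -0.9 K, ΔS = +0.27 psu (deep − shallow).
Δρ/ρ₀ = −αΔT + βΔS = 2.25 × 10⁻⁴ + 1.971 × 10⁻⁴ = 4.221 × 10⁻⁴, so Δρ ≈ 0.4322 kg m⁻³.
N² = (g/ρ₀)·Δρ/Δz = g·(Δρ/ρ₀)/Δz = 9.8 × 4.221 × 10⁻⁴ / 98 = 4.2210 × 10⁻⁵ s⁻².
N = √(4.2210 × 10⁻⁵) = 6.4969 × 10⁻³ rad s⁻¹ → T = 2π/N = 967.11 s = 16.119 min ≈ 16.1 min.

16.1 min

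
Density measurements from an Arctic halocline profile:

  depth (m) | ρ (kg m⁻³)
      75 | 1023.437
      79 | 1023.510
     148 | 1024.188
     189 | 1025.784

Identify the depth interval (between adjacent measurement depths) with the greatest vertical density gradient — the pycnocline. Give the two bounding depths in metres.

148–189 m

Compute the density gradient over each adjacent pair:
  75–79 m: Δρ/Δz = 0.073/4 = 0.018 kg m⁻⁴
  79–148 m: Δρ/Δz = 0.678/69 = 9.8 × 10⁻³ kg m⁻⁴
  148–189 m: Δρ/Δz = 1.596/41 = 0.039 kg m⁻⁴
The largest gradient is in the 148–189 m interval — the pycnocline.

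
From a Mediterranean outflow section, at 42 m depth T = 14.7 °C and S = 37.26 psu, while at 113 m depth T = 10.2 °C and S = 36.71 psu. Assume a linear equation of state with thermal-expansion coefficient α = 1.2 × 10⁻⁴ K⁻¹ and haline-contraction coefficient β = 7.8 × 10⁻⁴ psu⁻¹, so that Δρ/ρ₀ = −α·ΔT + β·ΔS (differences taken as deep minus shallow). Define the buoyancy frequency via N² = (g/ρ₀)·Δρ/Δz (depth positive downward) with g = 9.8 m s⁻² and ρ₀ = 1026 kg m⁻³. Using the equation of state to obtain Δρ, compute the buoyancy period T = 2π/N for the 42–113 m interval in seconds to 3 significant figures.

1.61 × 10³ s

ΔT = -4.5 K, ΔS = -0.55 psu (deep − shallow).
Δρ/ρ₀ = −αΔT + βΔS = 5.40 × 10⁻⁴ − 4.29 × 10⁻⁴ = 1.11 × 10⁻⁴, so Δρ ≈ 0.1139 kg m⁻³.
N² = (g/ρ₀)·Δρ/Δz = g·(Δρ/ρ₀)/Δz = 9.8 × 1.11 × 10⁻⁴ / 71 = 1.5321 × 10⁻⁵ s⁻².
N = √(1.5321 × 10⁻⁵) = 3.9142 × 10⁻³ rad s⁻¹ → T = 2π/N = 1.6052 × 10³ s ≈ 1.61 × 10³ s.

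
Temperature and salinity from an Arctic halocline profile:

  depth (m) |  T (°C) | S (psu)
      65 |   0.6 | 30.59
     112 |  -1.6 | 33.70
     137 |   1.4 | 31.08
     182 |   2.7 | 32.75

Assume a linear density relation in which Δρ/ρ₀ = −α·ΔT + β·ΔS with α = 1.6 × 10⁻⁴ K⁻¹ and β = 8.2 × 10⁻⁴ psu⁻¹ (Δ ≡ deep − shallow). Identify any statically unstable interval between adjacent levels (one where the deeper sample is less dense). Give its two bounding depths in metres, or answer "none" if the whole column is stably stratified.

Evaluate Δρ/ρ₀ = −αΔT + βΔS across each adjacent pair:
  65–112 m: −αΔT+βΔS = −(1.6 × 10⁻⁴)(-2.2)+(8.2 × 10⁻⁴)(+3.11) = 2.9 × 10⁻³ → stable
  112–137 m: −αΔT+βΔS = −(1.6 × 10⁻⁴)(+3.0)+(8.2 × 10⁻⁴)(-2.62) = -2.6 × 10⁻³ → UNSTABLE
  137–182 m: −αΔT+βΔS = −(1.6 × 10⁻⁴)(+1.3)+(8.2 × 10⁻⁴)(+1.67) = 1.2 × 10⁻³ → stable
The 112–137 m interval has Δρ < 0: lighter water underlies denser water.

112–137 m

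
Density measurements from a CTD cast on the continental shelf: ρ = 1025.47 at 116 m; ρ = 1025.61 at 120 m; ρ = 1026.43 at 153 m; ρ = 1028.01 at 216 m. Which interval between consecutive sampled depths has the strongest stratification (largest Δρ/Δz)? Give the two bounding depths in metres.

Compute the density gradient over each adjacent pair:
  116–120 m: Δρ/Δz = 0.14/4 = 0.035 kg m⁻⁴
  120–153 m: Δρ/Δz = 0.82/33 = 0.025 kg m⁻⁴
  153–216 m: Δρ/Δz = 1.58/63 = 0.025 kg m⁻⁴
The largest gradient is in the 116–120 m interval — the pycnocline.

116–120 m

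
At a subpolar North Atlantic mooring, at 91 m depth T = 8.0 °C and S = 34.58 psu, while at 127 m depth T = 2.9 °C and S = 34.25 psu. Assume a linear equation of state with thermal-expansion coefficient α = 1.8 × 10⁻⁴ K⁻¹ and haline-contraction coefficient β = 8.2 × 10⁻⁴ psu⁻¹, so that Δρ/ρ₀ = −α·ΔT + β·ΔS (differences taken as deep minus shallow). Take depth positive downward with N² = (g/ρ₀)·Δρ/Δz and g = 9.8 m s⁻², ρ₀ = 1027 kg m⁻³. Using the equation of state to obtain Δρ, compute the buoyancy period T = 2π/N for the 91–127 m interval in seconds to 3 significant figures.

473 s

ΔT = -5.1 K, ΔS = -0.33 psu (deep − shallow).
Δρ/ρ₀ = −αΔT + βΔS = 9.18 × 10⁻⁴ − 2.706 × 10⁻⁴ = 6.474 × 10⁻⁴, so Δρ ≈ 0.6649 kg m⁻³.
N² = (g/ρ₀)·Δρ/Δz = g·(Δρ/ρ₀)/Δz = 9.8 × 6.474 × 10⁻⁴ / 36 = 1.7624 × 10⁻⁴ s⁻².
N = √(1.7624 × 10⁻⁴) = 0.013276 rad s⁻¹ → T = 2π/N = 473.27 s ≈ 473 s.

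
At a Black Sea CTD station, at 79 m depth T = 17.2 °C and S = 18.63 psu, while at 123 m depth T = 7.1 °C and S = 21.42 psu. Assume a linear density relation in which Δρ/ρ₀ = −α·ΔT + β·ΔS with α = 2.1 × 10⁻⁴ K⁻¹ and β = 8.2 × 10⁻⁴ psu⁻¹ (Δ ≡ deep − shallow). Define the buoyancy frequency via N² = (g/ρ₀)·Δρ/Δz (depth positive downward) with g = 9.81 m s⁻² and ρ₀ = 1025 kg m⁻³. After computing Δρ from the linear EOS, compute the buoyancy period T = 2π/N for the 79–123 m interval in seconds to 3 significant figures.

200 s

ΔT = -10.1 K, ΔS = +2.79 psu (deep − shallow).
Δρ/ρ₀ = −αΔT + βΔS = 2.121 × 10⁻³ + 2.2878 × 10⁻³ = 4.4088 × 10⁻³, so Δρ ≈ 4.519 kg m⁻³.
N² = (g/ρ₀)·Δρ/Δz = g·(Δρ/ρ₀)/Δz = 9.81 × 4.4088 × 10⁻³ / 44 = 9.8296 × 10⁻⁴ s⁻².
N = √(9.8296 × 10⁻⁴) = 0.031352 rad s⁻¹ → T = 2π/N = 200.41 s ≈ 200 s.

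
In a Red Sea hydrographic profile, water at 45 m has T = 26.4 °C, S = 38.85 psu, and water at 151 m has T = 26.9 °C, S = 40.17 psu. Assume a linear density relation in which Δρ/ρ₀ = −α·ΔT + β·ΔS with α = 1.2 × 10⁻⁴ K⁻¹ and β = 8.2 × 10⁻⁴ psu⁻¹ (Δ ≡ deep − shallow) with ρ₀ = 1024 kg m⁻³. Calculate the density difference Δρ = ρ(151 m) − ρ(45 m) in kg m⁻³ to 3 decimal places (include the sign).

+1.047 kg m⁻³

ΔT = +0.5 K, ΔS = +1.32 psu (deep − shallow).
Δρ/ρ₀ = −(1.2 × 10⁻⁴)(+0.5) + (8.2 × 10⁻⁴)(+1.32) = 1.0224 × 10⁻³.
Δρ = 1024 × (1.0224 × 10⁻³) = +1.047 kg m⁻³.
Positive Δρ: denser below, stable.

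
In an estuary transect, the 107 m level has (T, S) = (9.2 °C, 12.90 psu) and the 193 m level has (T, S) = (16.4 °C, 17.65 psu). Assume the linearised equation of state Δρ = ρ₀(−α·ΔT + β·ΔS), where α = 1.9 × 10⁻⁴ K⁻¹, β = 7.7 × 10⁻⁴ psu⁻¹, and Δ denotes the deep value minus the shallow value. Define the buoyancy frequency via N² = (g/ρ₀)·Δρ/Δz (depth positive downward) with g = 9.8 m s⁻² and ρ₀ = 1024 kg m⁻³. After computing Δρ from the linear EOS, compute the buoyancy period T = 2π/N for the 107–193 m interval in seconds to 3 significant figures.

ΔT = +7.2 K, ΔS = +4.75 psu (deep − shallow).
Δρ/ρ₀ = −αΔT + βΔS = -1.368 × 10⁻³ + 3.6575 × 10⁻³ = 2.2895 × 10⁻³, so Δρ ≈ 2.344 kg m⁻³.
N² = (g/ρ₀)·Δρ/Δz = g·(Δρ/ρ₀)/Δz = 9.8 × 2.2895 × 10⁻³ / 86 = 2.6090 × 10⁻⁴ s⁻².
N = √(2.6090 × 10⁻⁴) = 0.016152 rad s⁻¹ → T = 2π/N = 389.00 s ≈ 389 s.

389 s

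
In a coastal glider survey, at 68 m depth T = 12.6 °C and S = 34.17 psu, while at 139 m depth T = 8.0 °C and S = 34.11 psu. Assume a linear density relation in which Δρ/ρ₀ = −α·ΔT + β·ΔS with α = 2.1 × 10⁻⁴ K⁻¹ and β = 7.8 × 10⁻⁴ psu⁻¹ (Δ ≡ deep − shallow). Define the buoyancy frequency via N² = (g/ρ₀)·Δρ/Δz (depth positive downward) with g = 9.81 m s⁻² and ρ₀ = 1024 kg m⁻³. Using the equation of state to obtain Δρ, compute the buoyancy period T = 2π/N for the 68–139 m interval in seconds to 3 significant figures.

ΔT = -4.6 K, ΔS = -0.06 psu (deep − shallow).
Δρ/ρ₀ = −αΔT + βΔS = 9.66 × 10⁻⁴ − 4.68 × 10⁻⁵ = 9.192 × 10⁻⁴, so Δρ ≈ 0.9413 kg m⁻³.
N² = (g/ρ₀)·Δρ/Δz = g·(Δρ/ρ₀)/Δz = 9.81 × 9.192 × 10⁻⁴ / 71 = 1.2700 × 10⁻⁴ s⁻².
N = √(1.2700 × 10⁻⁴) = 0.011269 rad s⁻¹ → T = 2π/N = 557.56 s ≈ 558 s.

558 s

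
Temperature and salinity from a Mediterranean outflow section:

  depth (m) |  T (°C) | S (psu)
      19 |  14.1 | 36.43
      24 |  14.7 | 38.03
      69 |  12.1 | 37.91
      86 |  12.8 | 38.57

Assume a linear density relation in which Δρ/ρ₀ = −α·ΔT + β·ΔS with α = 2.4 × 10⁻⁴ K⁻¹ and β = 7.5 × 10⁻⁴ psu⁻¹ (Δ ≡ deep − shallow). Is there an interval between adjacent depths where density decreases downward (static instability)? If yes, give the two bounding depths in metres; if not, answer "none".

Evaluate Δρ/ρ₀ = −αΔT + βΔS across each adjacent pair:
  19–24 m: −αΔT+βΔS = −(2.4 × 10⁻⁴)(+0.6)+(7.5 × 10⁻⁴)(+1.60) = 1.1 × 10⁻³ → stable
  24–69 m: −αΔT+βΔS = −(2.4 × 10⁻⁴)(-2.6)+(7.5 × 10⁻⁴)(-0.12) = 5.3 × 10⁻⁴ → stable
  69–86 m: −αΔT+βΔS = −(2.4 × 10⁻⁴)(+0.7)+(7.5 × 10⁻⁴)(+0.66) = 3.3 × 10⁻⁴ → stable
Every interval has Δρ > 0: the column is stably stratified throughout.

none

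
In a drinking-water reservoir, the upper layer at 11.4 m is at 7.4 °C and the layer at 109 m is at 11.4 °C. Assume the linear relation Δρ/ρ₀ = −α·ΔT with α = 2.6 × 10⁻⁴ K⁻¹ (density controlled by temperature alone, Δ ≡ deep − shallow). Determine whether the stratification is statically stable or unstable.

ΔT = 11.4 − 7.4 = +4.0 K, so Δρ/ρ₀ = −αΔT = -1.04 × 10⁻³.
Δρ/ρ₀ < 0, so Δρ < 0: deeper water is lighter → statically unstable; the column would overturn.

unstable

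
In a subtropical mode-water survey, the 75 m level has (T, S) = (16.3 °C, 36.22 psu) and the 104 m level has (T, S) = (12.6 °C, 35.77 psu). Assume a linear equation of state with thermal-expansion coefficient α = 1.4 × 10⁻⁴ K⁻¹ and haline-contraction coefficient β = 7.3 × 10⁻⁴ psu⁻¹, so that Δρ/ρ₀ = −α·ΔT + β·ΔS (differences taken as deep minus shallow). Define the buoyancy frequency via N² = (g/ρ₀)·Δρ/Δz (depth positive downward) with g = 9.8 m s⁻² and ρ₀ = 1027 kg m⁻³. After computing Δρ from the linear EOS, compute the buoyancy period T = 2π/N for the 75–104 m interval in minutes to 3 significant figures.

13.1 min

ΔT = -3.7 K, ΔS = -0.45 psu (deep − shallow).
Δρ/ρ₀ = −αΔT + βΔS = 5.18 × 10⁻⁴ − 3.285 × 10⁻⁴ = 1.895 × 10⁻⁴, so Δρ ≈ 0.1946 kg m⁻³.
N² = (g/ρ₀)·Δρ/Δz = g·(Δρ/ρ₀)/Δz = 9.8 × 1.895 × 10⁻⁴ / 29 = 6.4038 × 10⁻⁵ s⁻².
N = √(6.4038 × 10⁻⁵) = 8.0024 × 10⁻³ rad s⁻¹ → T = 2π/N = 785.16 s = 13.086 min ≈ 13.1 min.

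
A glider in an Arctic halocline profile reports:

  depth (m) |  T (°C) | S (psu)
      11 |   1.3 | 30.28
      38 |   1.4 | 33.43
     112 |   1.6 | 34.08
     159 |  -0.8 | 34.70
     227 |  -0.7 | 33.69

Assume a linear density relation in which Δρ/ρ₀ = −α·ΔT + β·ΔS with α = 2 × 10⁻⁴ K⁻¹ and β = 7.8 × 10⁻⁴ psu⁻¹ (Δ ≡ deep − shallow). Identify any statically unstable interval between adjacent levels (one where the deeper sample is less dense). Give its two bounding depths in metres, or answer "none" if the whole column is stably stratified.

159–227 m

Evaluate Δρ/ρ₀ = −αΔT + βΔS across each adjacent pair:
  11–38 m: −αΔT+βΔS = −(2 × 10⁻⁴)(+0.1)+(7.8 × 10⁻⁴)(+3.15) = 2.4 × 10⁻³ → stable
  38–112 m: −αΔT+βΔS = −(2 × 10⁻⁴)(+0.2)+(7.8 × 10⁻⁴)(+0.65) = 4.7 × 10⁻⁴ → stable
  112–159 m: −αΔT+βΔS = −(2 × 10⁻⁴)(-2.4)+(7.8 × 10⁻⁴)(+0.62) = 9.6 × 10⁻⁴ → stable
  159–227 m: −αΔT+βΔS = −(2 × 10⁻⁴)(+0.1)+(7.8 × 10⁻⁴)(-1.01) = -8.1 × 10⁻⁴ → UNSTABLE
The 159–227 m interval has Δρ < 0: lighter water underlies denser water.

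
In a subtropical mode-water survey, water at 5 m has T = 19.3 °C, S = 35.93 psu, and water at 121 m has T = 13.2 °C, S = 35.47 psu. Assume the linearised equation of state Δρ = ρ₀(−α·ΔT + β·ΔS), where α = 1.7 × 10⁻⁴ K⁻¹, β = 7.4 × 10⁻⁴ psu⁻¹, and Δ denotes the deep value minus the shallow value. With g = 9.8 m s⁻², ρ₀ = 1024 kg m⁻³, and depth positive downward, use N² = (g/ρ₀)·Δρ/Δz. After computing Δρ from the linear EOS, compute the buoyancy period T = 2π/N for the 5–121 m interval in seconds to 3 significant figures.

819 s

ΔT = -6.1 K, ΔS = -0.46 psu (deep − shallow).
Δρ/ρ₀ = −αΔT + βΔS = 1.037 × 10⁻³ − 3.404 × 10⁻⁴ = 6.966 × 10⁻⁴, so Δρ ≈ 0.7133 kg m⁻³.
N² = (g/ρ₀)·Δρ/Δz = g·(Δρ/ρ₀)/Δz = 9.8 × 6.966 × 10⁻⁴ / 116 = 5.8851 × 10⁻⁵ s⁻².
N = √(5.8851 × 10⁻⁵) = 7.6714 × 10⁻³ rad s⁻¹ → T = 2π/N = 819.04 s ≈ 819 s.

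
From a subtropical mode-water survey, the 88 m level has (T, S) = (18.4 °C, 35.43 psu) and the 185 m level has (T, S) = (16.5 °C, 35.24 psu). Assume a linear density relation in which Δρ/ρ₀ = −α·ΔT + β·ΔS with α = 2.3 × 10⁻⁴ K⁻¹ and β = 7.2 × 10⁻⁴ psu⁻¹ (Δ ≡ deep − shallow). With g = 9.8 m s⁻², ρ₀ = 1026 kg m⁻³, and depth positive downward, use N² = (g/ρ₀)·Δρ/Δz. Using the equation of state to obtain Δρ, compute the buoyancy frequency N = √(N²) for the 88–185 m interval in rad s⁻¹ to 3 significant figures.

ΔT = -1.9 K, ΔS = -0.19 psu (deep − shallow).
Δρ/ρ₀ = −αΔT + βΔS = 4.37 × 10⁻⁴ − 1.368 × 10⁻⁴ = 3.002 × 10⁻⁴, so Δρ ≈ 0.3080 kg m⁻³.
N² = (g/ρ₀)·Δρ/Δz = g·(Δρ/ρ₀)/Δz = 9.8 × 3.002 × 10⁻⁴ / 97 = 3.0329 × 10⁻⁵ s⁻².
N = √(3.0329 × 10⁻⁵) = 5.5072 × 10⁻³ rad s⁻¹ ≈ 5.51 × 10⁻³ rad s⁻¹.

5.51 × 10⁻³ rad s⁻¹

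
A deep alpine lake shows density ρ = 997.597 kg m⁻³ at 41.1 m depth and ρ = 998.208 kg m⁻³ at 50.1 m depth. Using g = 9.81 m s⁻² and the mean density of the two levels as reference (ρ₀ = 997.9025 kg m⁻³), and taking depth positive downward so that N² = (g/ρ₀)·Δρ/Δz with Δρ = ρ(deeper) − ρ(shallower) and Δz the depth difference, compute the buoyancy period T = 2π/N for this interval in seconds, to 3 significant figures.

Δρ = 998.208 − 997.597 = 0.611 kg m⁻³ over Δz = 50.1 − 41.1 = 9 m.
N² = (9.81/997.9025) × (0.611/9) = 6.6739 × 10⁻⁴ s⁻².
N = √(6.6739 × 10⁻⁴) = 0.025834 rad s⁻¹, so T = 2π/N = 243.21 s ≈ 243 s.
Since Δρ > 0 the layer is stably stratified.

243 s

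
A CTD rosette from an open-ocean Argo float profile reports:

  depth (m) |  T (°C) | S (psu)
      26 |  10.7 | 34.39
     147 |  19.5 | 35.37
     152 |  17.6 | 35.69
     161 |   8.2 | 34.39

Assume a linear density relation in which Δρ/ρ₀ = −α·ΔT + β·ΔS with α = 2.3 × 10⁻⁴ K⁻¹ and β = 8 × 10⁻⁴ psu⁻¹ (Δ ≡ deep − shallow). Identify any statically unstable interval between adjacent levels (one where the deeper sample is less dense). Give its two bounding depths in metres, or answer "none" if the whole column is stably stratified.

Evaluate Δρ/ρ₀ = −αΔT + βΔS across each adjacent pair:
  26–147 m: −αΔT+βΔS = −(2.3 × 10⁻⁴)(+8.8)+(8 × 10⁻⁴)(+0.98) = -1.2 × 10⁻³ → UNSTABLE
  147–152 m: −αΔT+βΔS = −(2.3 × 10⁻⁴)(-1.9)+(8 × 10⁻⁴)(+0.32) = 6.9 × 10⁻⁴ → stable
  152–161 m: −αΔT+βΔS = −(2.3 × 10⁻⁴)(-9.4)+(8 × 10⁻⁴)(-1.30) = 1.1 × 10⁻³ → stable
The 26–147 m interval has Δρ < 0: lighter water underlies denser water.

26–147 m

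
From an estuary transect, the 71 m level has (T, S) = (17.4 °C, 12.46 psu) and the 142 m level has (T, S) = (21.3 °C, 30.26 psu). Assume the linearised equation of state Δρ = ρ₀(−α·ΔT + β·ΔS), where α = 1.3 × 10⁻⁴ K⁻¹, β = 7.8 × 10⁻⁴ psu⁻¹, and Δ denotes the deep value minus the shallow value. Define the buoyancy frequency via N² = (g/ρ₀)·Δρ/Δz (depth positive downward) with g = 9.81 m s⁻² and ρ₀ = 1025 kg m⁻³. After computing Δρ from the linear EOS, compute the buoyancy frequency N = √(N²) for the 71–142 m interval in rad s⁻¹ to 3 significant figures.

ΔT = +3.9 K, ΔS = +17.80 psu (deep − shallow).
Δρ/ρ₀ = −αΔT + βΔS = -5.07 × 10⁻⁴ + 0.013884 = 0.013377, so Δρ ≈ 13.71 kg m⁻³.
N² = (g/ρ₀)·Δρ/Δz = g·(Δρ/ρ₀)/Δz = 9.81 × 0.013377 / 71 = 1.8483 × 10⁻³ s⁻².
N = √(1.8483 × 10⁻³) = 0.042992 rad s⁻¹ ≈ 0.0430 rad s⁻¹.

0.0430 rad s⁻¹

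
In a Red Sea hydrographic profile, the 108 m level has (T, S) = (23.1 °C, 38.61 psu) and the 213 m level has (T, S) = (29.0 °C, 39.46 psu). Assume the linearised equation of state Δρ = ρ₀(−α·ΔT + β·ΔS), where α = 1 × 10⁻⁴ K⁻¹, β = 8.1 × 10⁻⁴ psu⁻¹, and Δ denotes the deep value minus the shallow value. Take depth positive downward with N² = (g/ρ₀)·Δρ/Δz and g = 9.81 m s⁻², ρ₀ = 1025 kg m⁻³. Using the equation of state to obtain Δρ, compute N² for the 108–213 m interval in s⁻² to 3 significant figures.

9.20 × 10⁻⁶ s⁻²

ΔT = +5.9 K, ΔS = +0.85 psu (deep − shallow).
Δρ/ρ₀ = −αΔT + βΔS = -5.90 × 10⁻⁴ + 6.885 × 10⁻⁴ = 9.85 × 10⁻⁵, so Δρ ≈ 0.1010 kg m⁻³.
N² = (g/ρ₀)·Δρ/Δz = g·(Δρ/ρ₀)/Δz = 9.81 × 9.85 × 10⁻⁵ / 105 = 9.2027 × 10⁻⁶ s⁻² ≈ 9.20 × 10⁻⁶ s⁻².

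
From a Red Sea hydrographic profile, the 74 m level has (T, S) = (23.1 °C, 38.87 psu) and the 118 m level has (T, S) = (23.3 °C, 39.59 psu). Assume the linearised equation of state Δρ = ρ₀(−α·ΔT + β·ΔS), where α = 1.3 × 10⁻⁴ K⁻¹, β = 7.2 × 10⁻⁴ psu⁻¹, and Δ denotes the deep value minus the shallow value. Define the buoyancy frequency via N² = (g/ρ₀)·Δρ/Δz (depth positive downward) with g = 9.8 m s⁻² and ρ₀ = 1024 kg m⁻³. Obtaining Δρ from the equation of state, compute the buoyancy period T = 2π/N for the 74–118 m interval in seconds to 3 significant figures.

ΔT = +0.2 K, ΔS = +0.72 psu (deep − shallow).
Δρ/ρ₀ = −αΔT + βΔS = -2.60 × 10⁻⁵ + 5.184 × 10⁻⁴ = 4.924 × 10⁻⁴, so Δρ ≈ 0.5042 kg m⁻³.
N² = (g/ρ₀)·Δρ/Δz = g·(Δρ/ρ₀)/Δz = 9.8 × 4.924 × 10⁻⁴ / 44 = 1.0967 × 10⁻⁴ s⁻².
N = √(1.0967 × 10⁻⁴) = 0.010472 rad s⁻¹ → T = 2π/N = 600.00 s ≈ 600 s.

600 s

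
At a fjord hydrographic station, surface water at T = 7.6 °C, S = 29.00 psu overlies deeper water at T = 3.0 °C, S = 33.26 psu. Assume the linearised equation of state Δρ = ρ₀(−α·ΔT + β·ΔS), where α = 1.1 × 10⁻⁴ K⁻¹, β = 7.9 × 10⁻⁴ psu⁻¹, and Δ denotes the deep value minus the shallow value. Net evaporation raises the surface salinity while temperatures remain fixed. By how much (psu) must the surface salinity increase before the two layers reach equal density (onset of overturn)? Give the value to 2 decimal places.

4.90 psu

Neutral buoyancy requires −α(T_deep − T_surf) + β(S_deep − S_surf′) = 0.
S_surf′ = S_deep − (α/β)·ΔT = 33.26 − (1.1 × 10⁻⁴/7.9 × 10⁻⁴)·(-4.6) = 33.9005 psu.
Increase required: 33.9005 − 29.00 = 4.9005 psu.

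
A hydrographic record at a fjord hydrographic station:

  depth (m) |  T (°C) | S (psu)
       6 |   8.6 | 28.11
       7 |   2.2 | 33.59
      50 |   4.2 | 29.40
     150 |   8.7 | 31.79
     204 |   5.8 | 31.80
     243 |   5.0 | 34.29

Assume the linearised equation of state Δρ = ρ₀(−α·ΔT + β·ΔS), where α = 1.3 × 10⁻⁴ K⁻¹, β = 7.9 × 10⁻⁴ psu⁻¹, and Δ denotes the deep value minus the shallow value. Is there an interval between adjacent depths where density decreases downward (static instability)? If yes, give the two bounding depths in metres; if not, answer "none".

7–50 m

Evaluate Δρ/ρ₀ = −αΔT + βΔS across each adjacent pair:
  6–7 m: −αΔT+βΔS = −(1.3 × 10⁻⁴)(-6.4)+(7.9 × 10⁻⁴)(+5.48) = 5.2 × 10⁻³ → stable
  7–50 m: −αΔT+βΔS = −(1.3 × 10⁻⁴)(+2.0)+(7.9 × 10⁻⁴)(-4.19) = -3.6 × 10⁻³ → UNSTABLE
  50–150 m: −αΔT+βΔS = −(1.3 × 10⁻⁴)(+4.5)+(7.9 × 10⁻⁴)(+2.39) = 1.3 × 10⁻³ → stable
  150–204 m: −αΔT+βΔS = −(1.3 × 10⁻⁴)(-2.9)+(7.9 × 10⁻⁴)(+0.01) = 3.8 × 10⁻⁴ → stable
  204–243 m: −αΔT+βΔS = −(1.3 × 10⁻⁴)(-0.8)+(7.9 × 10⁻⁴)(+2.49) = 2.1 × 10⁻³ → stable
The 7–50 m interval has Δρ < 0: lighter water underlies denser water.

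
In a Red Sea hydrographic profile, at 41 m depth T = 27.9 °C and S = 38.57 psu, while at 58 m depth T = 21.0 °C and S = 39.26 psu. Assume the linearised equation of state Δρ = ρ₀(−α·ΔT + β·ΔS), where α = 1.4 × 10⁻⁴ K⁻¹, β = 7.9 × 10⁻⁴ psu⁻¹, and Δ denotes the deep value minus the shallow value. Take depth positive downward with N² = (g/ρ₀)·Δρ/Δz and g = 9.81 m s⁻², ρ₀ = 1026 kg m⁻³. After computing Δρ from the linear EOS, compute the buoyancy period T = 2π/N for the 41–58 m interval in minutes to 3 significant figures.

3.55 min

ΔT = -6.9 K, ΔS = +0.69 psu (deep − shallow).
Δρ/ρ₀ = −αΔT + βΔS = 9.66 × 10⁻⁴ + 5.451 × 10⁻⁴ = 1.5111 × 10⁻³, so Δρ ≈ 1.550 kg m⁻³.
N² = (g/ρ₀)·Δρ/Δz = g·(Δρ/ρ₀)/Δz = 9.81 × 1.5111 × 10⁻³ / 17 = 8.7199 × 10⁻⁴ s⁻².
N = √(8.7199 × 10⁻⁴) = 0.029529 rad s⁻¹ → T = 2π/N = 212.78 s = 3.5463 min ≈ 3.55 min.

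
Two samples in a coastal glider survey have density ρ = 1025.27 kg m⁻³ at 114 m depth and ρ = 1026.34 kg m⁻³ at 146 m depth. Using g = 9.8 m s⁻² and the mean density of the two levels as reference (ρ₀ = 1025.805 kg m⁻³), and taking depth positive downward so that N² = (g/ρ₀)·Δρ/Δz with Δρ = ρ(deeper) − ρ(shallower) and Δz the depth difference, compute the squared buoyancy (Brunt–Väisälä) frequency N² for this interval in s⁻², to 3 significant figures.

Δρ = 1026.34 − 1025.27 = 1.07 kg m⁻³ over Δz = 146 − 114 = 32 m.
N² = (9.8/1025.805) × (1.07/32) = 3.1944 × 10⁻⁴ s⁻² ≈ 3.19 × 10⁻⁴ s⁻².

3.19 × 10⁻⁴ s⁻²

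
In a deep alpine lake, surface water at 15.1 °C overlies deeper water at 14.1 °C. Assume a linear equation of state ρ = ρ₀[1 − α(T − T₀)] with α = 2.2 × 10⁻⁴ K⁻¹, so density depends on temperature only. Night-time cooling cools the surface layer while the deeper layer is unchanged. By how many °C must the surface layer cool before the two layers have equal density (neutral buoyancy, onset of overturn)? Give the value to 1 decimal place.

With temperature the only control, equal density requires T_surf′ = T_deep.
T_surf′ = 14.1 °C.
Cooling required: 15.1 − 14.1 = 1.0 °C.

1.0 °C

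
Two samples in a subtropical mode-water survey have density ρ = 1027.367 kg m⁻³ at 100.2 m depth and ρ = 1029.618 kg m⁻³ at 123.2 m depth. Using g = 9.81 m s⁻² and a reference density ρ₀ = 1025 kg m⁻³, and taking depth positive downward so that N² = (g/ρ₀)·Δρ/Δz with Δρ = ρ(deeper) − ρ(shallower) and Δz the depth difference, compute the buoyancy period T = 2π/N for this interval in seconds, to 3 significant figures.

205 s

Δρ = 1029.618 − 1027.367 = 2.251 kg m⁻³ over Δz = 123.2 − 100.2 = 23 m.
N² = (9.81/1025) × (2.251/23) = 9.3668 × 10⁻⁴ s⁻².
N = √(9.3668 × 10⁻⁴) = 0.030605 rad s⁻¹, so T = 2π/N = 205.30 s ≈ 205 s.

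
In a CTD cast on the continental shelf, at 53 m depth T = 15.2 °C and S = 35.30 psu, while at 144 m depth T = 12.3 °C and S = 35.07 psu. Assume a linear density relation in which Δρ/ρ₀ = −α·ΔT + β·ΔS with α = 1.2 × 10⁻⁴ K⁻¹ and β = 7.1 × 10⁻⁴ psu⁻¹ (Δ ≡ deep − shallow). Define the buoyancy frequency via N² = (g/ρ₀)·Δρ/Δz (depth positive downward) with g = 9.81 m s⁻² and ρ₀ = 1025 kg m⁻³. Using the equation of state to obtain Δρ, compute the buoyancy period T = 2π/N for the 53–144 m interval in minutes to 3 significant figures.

23.5 min

ΔT = -2.9 K, ΔS = -0.23 psu (deep − shallow).
Δρ/ρ₀ = −αΔT + βΔS = 3.48 × 10⁻⁴ − 1.633 × 10⁻⁴ = 1.847 × 10⁻⁴, so Δρ ≈ 0.1893 kg m⁻³.
N² = (g/ρ₀)·Δρ/Δz = g·(Δρ/ρ₀)/Δz = 9.81 × 1.847 × 10⁻⁴ / 91 = 1.9911 × 10⁻⁵ s⁻².
N = √(1.9911 × 10⁻⁵) = 4.4622 × 10⁻³ rad s⁻¹ → T = 2π/N = 1.4081 × 10³ s = 23.468 min ≈ 23.5 min.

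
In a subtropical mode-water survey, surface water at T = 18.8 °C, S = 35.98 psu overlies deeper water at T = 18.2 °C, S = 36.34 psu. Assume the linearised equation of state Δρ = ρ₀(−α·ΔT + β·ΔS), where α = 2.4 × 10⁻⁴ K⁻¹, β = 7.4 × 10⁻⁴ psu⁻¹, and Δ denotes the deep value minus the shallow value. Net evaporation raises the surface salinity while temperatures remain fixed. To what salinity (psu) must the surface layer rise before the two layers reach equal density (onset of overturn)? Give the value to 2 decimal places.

Neutral buoyancy requires −α(T_deep − T_surf) + β(S_deep − S_surf′) = 0.
S_surf′ = S_deep − (α/β)·ΔT = 36.34 − (2.4 × 10⁻⁴/7.4 × 10⁻⁴)·(-0.6) = 36.5346 psu.
Increase required: 36.5346 − 35.98 = 0.5546 psu.

36.53 psu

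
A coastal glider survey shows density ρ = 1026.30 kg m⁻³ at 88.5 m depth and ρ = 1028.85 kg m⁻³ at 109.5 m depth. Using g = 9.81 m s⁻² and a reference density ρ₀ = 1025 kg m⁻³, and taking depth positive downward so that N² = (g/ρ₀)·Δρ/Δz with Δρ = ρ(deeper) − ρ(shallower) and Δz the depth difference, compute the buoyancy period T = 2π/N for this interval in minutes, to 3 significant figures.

Δρ = 1028.85 − 1026.30 = 2.55 kg m⁻³ over Δz = 109.5 − 88.5 = 21 m.
N² = (9.81/1025) × (2.55/21) = 1.1622 × 10⁻³ s⁻².
N = √(1.1622 × 10⁻³) = 0.034091 rad s⁻¹, so T = 2π/N = 184.31 s = 3.0718 min ≈ 3.07 min.

3.07 min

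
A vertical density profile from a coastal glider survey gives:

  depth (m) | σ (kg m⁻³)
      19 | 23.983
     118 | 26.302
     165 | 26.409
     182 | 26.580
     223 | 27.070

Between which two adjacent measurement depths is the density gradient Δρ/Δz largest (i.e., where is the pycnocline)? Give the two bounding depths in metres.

Compute the density gradient over each adjacent pair:
  19–118 m: Δρ/Δz = 2.319/99 = 0.023 kg m⁻⁴
  118–165 m: Δρ/Δz = 0.107/47 = 2.3 × 10⁻³ kg m⁻⁴
  165–182 m: Δρ/Δz = 0.171/17 = 0.010 kg m⁻⁴
  182–223 m: Δρ/Δz = 0.490/41 = 0.012 kg m⁻⁴
The largest gradient is in the 19–118 m interval — the pycnocline.

19–118 m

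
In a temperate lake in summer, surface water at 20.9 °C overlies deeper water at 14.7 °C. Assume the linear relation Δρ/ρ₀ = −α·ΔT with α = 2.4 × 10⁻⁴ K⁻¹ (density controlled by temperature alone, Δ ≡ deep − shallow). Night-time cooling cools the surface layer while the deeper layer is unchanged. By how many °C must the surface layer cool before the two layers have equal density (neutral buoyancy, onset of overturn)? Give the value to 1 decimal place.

6.2 °C

With temperature the only control, equal density requires T_surf′ = T_deep.
T_surf′ = 14.7 °C.
Cooling required: 20.9 − 14.7 = 6.2 °C.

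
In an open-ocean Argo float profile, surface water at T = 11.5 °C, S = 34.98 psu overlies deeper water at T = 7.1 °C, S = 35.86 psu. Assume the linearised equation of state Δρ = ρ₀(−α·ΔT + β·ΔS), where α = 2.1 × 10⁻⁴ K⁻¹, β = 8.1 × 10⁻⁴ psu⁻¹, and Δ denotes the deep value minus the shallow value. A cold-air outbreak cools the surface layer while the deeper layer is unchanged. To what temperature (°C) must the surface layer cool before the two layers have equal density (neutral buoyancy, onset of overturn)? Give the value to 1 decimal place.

Neutral buoyancy requires Δρ = 0, i.e. −α(T_deep − T_surf′) + β(S_deep − S_surf) = 0.
T_surf′ = T_deep − (β/α)·ΔS = 7.1 − (8.1 × 10⁻⁴/2.1 × 10⁻⁴)·(+0.88) = 3.706 °C.
Cooling required: 11.5 − (3.706) = 7.794 °C.

3.7 °C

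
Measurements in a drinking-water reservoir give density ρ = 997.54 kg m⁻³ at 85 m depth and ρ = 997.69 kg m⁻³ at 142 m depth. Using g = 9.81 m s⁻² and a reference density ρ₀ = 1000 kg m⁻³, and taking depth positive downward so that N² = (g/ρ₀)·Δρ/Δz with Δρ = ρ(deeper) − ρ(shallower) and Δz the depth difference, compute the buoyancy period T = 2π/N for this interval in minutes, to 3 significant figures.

20.6 min

Δρ = 997.69 − 997.54 = 0.15 kg m⁻³ over Δz = 142 − 85 = 57 m.
N² = (9.81/1000) × (0.15/57) = 2.5816 × 10⁻⁵ s⁻².
N = √(2.5816 × 10⁻⁵) = 5.0809 × 10⁻³ rad s⁻¹, so T = 2π/N = 1.2366 × 10³ s = 20.610 min ≈ 20.6 min.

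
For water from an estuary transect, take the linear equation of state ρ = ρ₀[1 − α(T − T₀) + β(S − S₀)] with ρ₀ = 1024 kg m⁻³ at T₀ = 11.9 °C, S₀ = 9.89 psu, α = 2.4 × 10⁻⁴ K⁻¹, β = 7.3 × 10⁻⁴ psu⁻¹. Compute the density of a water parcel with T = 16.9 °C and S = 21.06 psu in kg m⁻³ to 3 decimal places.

1031.121 kg m⁻³

T − T₀ = +5.0 K, S − S₀ = +11.17 psu.
Bracket = 1 − α·(+5.0) + β·(+11.17) = 1 + (6.9541 × 10⁻³) = 1.0069541.
ρ = 1024 × 1.0069541 = 1031.121 kg m⁻³.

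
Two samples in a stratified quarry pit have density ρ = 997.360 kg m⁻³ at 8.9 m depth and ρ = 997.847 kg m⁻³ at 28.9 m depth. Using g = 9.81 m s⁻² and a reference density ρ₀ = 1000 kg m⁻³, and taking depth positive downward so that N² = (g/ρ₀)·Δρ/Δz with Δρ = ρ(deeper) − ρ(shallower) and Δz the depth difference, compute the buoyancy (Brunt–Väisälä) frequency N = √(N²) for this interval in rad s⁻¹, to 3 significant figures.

Δρ = 997.847 − 997.360 = 0.487 kg m⁻³ over Δz = 28.9 − 8.9 = 20 m.
N² = (9.81/1000) × (0.487/20) = 2.3887 × 10⁻⁴ s⁻².
N = √(2.3887 × 10⁻⁴) = 0.015455 rad s⁻¹ ≈ 0.0155 rad s⁻¹.

0.0155 rad s⁻¹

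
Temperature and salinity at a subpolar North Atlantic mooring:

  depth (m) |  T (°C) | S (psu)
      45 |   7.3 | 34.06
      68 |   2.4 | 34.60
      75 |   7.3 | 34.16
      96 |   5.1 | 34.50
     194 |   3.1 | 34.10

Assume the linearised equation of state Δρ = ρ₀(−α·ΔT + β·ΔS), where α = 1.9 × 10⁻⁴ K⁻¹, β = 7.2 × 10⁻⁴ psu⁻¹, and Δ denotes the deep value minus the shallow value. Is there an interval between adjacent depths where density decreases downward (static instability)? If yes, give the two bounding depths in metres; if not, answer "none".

Evaluate Δρ/ρ₀ = −αΔT + βΔS across each adjacent pair:
  45–68 m: −αΔT+βΔS = −(1.9 × 10⁻⁴)(-4.9)+(7.2 × 10⁻⁴)(+0.54) = 1.3 × 10⁻³ → stable
  68–75 m: −αΔT+βΔS = −(1.9 × 10⁻⁴)(+4.9)+(7.2 × 10⁻⁴)(-0.44) = -1.2 × 10⁻³ → UNSTABLE
  75–96 m: −αΔT+βΔS = −(1.9 × 10⁻⁴)(-2.2)+(7.2 × 10⁻⁴)(+0.34) = 6.6 × 10⁻⁴ → stable
  96–194 m: −αΔT+βΔS = −(1.9 × 10⁻⁴)(-2.0)+(7.2 × 10⁻⁴)(-0.40) = 9.2 × 10⁻⁵ → stable
The 68–75 m interval has Δρ < 0: lighter water underlies denser water.

68–75 m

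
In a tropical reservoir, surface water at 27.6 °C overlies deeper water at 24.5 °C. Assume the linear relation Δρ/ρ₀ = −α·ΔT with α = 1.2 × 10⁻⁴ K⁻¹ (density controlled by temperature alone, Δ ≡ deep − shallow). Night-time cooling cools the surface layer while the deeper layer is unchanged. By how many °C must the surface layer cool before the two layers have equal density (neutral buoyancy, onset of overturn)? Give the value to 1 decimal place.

With temperature the only control, equal density requires T_surf′ = T_deep.
T_surf′ = 24.5 °C.
Cooling required: 27.6 − 24.5 = 3.1 °C.

3.1 °C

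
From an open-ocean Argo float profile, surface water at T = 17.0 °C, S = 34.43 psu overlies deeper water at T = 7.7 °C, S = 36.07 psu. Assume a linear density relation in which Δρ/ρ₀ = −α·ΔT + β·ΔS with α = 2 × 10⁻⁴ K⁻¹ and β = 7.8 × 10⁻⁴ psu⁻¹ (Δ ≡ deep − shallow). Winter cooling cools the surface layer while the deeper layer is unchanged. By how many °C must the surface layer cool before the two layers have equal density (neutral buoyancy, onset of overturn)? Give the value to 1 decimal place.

Neutral buoyancy requires Δρ = 0, i.e. −α(T_deep − T_surf′) + β(S_deep − S_surf) = 0.
T_surf′ = T_deep − (β/α)·ΔS = 7.7 − (7.8 × 10⁻⁴/2 × 10⁻⁴)·(+1.64) = 1.304 °C.
Cooling required: 17.0 − (1.304) = 15.696 °C.

15.7 °C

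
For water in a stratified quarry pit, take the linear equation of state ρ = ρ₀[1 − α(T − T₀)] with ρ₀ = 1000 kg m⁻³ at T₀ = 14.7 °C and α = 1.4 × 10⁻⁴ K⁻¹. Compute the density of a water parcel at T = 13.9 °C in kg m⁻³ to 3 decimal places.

1000.112 kg m⁻³

T − T₀ = -0.8 K.
Bracket = 1 − α·(-0.8) = 1 + (1.12 × 10⁻⁴) = 1.0001120.
ρ = 1000 × 1.0001120 = 1000.112 kg m⁻³.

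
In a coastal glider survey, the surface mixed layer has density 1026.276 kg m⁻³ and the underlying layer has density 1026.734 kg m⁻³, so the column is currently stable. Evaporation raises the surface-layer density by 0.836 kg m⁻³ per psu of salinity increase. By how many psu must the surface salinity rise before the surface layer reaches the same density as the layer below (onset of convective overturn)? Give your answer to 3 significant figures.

Density deficit of the surface layer: 1026.734 − 1026.276 = 0.458 kg m⁻³.
Required change = 0.458 / 0.836 = 0.548 psu.

0.548 psu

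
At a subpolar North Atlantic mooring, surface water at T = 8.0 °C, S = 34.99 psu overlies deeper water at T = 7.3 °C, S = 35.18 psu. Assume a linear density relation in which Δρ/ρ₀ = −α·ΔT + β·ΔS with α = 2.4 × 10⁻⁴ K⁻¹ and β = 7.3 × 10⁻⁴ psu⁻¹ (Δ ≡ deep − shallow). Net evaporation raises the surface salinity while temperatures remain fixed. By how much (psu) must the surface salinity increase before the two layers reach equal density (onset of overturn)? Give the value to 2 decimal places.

0.42 psu

Neutral buoyancy requires −α(T_deep − T_surf) + β(S_deep − S_surf′) = 0.
S_surf′ = S_deep − (α/β)·ΔT = 35.18 − (2.4 × 10⁻⁴/7.3 × 10⁻⁴)·(-0.7) = 35.4101 psu.
Increase required: 35.4101 − 34.99 = 0.4201 psu.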